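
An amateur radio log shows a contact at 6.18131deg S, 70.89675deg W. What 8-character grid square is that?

Shift to the Maidenhead origin (180°W, 90°S): lon 109.10325, lat 83.81869.
Field: lon ⌊109.10325/20⌋ = 5 → F; lat ⌊83.81869/10⌋ = 8 → I.
Square: lon ⌊9.10325/2⌋ = 4; lat ⌊3.81869/1⌋ = 3.
Subsquare: lon ⌊1.10325/0.0833333⌋ = 13 → n; lat ⌊0.81869/0.0416667⌋ = 19 → t.
Extended square: lon ⌊0.01992/0.00833333⌋ = 2; lat ⌊0.02702/0.00416667⌋ = 6.

FI43nt26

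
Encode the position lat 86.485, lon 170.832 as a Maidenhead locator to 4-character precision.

RR56

Add 180° to longitude and 90° to latitude: 350.83, 176.49.
Field: lon ⌊350.83/20⌋ = 17 → R; lat ⌊176.49/10⌋ = 17 → R.
Square: lon ⌊10.83/2⌋ = 5; lat ⌊6.49/1⌋ = 6.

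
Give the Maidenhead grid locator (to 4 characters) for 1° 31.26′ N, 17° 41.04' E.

JJ81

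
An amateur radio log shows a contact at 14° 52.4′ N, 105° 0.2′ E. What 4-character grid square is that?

OK24

Add 180° to longitude and 90° to latitude: 285.00, 104.87.
Field: 285.00/20 → 14 → O, 104.87/10 → 10 → K; chars OK.
Square: 5.00/2 → 2, 4.87/1 → 4; chars 24.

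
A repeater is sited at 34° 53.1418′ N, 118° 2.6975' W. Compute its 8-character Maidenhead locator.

DM04xv42

Add 180° to longitude and 90° to latitude: 61.95504, 124.88570.
Field: lon ⌊61.95504/20⌋ = 3 → D; lat ⌊124.88570/10⌋ = 12 → M.
Square: lon ⌊1.95504/2⌋ = 0; lat ⌊4.88570/1⌋ = 4.
Subsquare: lon ⌊1.95504/0.0833333⌋ = 23 → x; lat ⌊0.88570/0.0416667⌋ = 21 → v.
Extended square: lon ⌊0.03838/0.00833333⌋ = 4; lat ⌊0.01070/0.00416667⌋ = 2.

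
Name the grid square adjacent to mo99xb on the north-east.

NO09ac

Longitude subsquare x = 23; +1 → 24, wraps to 0 = a, carry into square.
Longitude square 9; +1 → 10, wraps to 0, carry into field.
Longitude field M = 12; +1 → 13 = N.
Latitude subsquare b = 1; +1 → 2 = c.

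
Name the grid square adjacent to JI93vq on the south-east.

Longitude subsquare v = 21; +1 → 22 = w.
Latitude subsquare q = 16; −1 → 15 = p.

JI93wp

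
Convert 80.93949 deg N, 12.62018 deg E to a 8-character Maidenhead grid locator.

Shift to the Maidenhead origin (180°W, 90°S): lon 192.62018, lat 170.93949.
Field: lon ⌊192.62018/20⌋ = 9 → J; lat ⌊170.93949/10⌋ = 17 → R.
Square: lon ⌊12.62018/2⌋ = 6; lat ⌊0.93949/1⌋ = 0.
Subsquare: lon ⌊0.62018/0.0833333⌋ = 7 → h; lat ⌊0.93949/0.0416667⌋ = 22 → w.
Extended square: lon ⌊0.03685/0.00833333⌋ = 4; lat ⌊0.02282/0.00416667⌋ = 5.

JR60hw45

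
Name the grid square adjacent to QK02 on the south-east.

QK11

Longitude square 0; +1 → 1.
Latitude square 2; −1 → 1.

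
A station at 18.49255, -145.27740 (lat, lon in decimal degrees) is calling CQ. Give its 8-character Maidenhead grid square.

BK78il68

Offset from 180°W / 90°S: lon 34.72260°, lat 108.49255°.
Field: lon ⌊34.72260/20⌋ = 1 → B; lat ⌊108.49255/10⌋ = 10 → K.
Square: lon ⌊14.72260/2⌋ = 7; lat ⌊8.49255/1⌋ = 8.
Subsquare: lon ⌊0.72260/0.0833333⌋ = 8 → i; lat ⌊0.49255/0.0416667⌋ = 11 → l.
Extended square: lon ⌊0.05593/0.00833333⌋ = 6; lat ⌊0.03422/0.00416667⌋ = 8.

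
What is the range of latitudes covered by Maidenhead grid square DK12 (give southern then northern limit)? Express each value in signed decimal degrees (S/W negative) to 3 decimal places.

12.000, 13.000

Field D=3, K=10: +3·20° lon, +10·10° lat → SW at lon -120°, lat 10°.
Square 1, 2: +1·2° lon, +2·1° lat → SW at lon -118°, lat 12°.
Cell spans 2° lon × 1° lat.
south 12.000, north 13.000.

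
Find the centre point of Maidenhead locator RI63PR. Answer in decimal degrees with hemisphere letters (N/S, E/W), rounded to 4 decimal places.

6.2708° S, 173.2917° E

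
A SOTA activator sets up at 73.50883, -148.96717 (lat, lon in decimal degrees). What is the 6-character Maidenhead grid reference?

BQ53mm

Add 180° to longitude and 90° to latitude: 31.0328, 163.5088.
Field (20°×10°, letters A–R): 31.0328/20 → 1 → B, 163.5088/10 → 16 → Q; chars BQ.
Square (2°×1°, digits 0–9): 11.0328/2 → 5, 3.5088/1 → 3; chars 53.
Subsquare (5′×2.5′, letters a–x): 1.0328/0.0833333 → 12 → m, 0.5088/0.0416667 → 12 → m; chars mm.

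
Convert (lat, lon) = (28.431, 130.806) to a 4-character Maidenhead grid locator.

PL58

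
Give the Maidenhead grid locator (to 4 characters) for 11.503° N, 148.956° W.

Add 180° to longitude and 90° to latitude: 31.04, 101.50.
Field: lon ⌊31.04/20⌋ = 1 → B; lat ⌊101.50/10⌋ = 10 → K.
Square: lon ⌊11.04/2⌋ = 5; lat ⌊1.50/1⌋ = 1.

BK51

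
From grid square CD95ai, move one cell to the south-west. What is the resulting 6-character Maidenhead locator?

CD85xh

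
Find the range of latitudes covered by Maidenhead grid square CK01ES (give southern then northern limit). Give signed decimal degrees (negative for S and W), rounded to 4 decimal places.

Field C=2, K=10: +2·20° lon, +10·10° lat → SW at lon -140°, lat 10°.
Square 0, 1: +0·2° lon, +1·1° lat → SW at lon -140°, lat 11°.
Subsquare e=4, s=18: +4·0.0833333° lon, +18·0.0416667° lat → SW at lon -139.667°, lat 11.75°.
Cell spans 0.0833333° lon × 0.0416667° lat.
south 11.7500, north 11.7917.

11.7500, 11.7917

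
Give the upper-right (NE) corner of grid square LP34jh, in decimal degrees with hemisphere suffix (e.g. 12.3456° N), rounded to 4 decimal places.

64.3333° N, 46.8333° E

Field L=11, P=15: +11·20° lon, +15·10° lat → SW at lon 40°, lat 60°.
Square 3, 4: +3·2° lon, +4·1° lat → SW at lon 46°, lat 64°.
Subsquare j=9, h=7: +9·0.0833333° lon, +7·0.0416667° lat → SW at lon 46.75°, lat 64.2917°.
Cell spans 0.0833333° lon × 0.0416667° lat. NE corner is SW corner plus one full cell.
latitude 64.3333° N, longitude 46.8333° E.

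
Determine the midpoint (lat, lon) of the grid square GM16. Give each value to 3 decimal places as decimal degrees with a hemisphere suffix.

36.500° N, 57.000° W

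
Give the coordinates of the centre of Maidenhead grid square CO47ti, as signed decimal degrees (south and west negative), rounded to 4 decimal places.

Field C=2, O=14: +2·20° lon, +14·10° lat → SW at lon -140°, lat 50°.
Square 4, 7: +4·2° lon, +7·1° lat → SW at lon -132°, lat 57°.
Subsquare t=19, i=8: +19·0.0833333° lon, +8·0.0416667° lat → SW at lon -130.417°, lat 57.3333°.
Cell spans 0.0833333° lon × 0.0416667° lat. Centre is SW corner plus half of each.
latitude 57.3542, longitude -130.3750.

57.3542, -130.3750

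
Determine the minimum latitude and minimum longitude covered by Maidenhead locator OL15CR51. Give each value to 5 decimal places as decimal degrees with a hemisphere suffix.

25.71250° N, 102.20833° E

Field O=14, L=11: +14·20° lon, +11·10° lat → SW at lon 100°, lat 20°.
Square 1, 5: +1·2° lon, +5·1° lat → SW at lon 102°, lat 25°.
Subsquare c=2, r=17: +2·0.0833333° lon, +17·0.0416667° lat → SW at lon 102.167°, lat 25.7083°.
Extended square 5, 1: +5·0.00833333° lon, +1·0.00416667° lat → SW at lon 102.208°, lat 25.7125°.
latitude 25.71250° N, longitude 102.20833° E.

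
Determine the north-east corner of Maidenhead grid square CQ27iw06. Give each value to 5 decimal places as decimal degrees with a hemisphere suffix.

77.94583° N, 135.32500° W

Field C=2, Q=16: +2·20° lon, +16·10° lat → SW at lon -140°, lat 70°.
Square 2, 7: +2·2° lon, +7·1° lat → SW at lon -136°, lat 77°.
Subsquare i=8, w=22: +8·0.0833333° lon, +22·0.0416667° lat → SW at lon -135.333°, lat 77.9167°.
Extended square 0, 6: +0·0.00833333° lon, +6·0.00416667° lat → SW at lon -135.333°, lat 77.9417°.
Cell spans 0.00833333° lon × 0.00416667° lat. NE corner is SW corner plus one full cell.
latitude 77.94583° N, longitude 135.32500° W.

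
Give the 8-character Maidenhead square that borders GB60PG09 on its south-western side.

Longitude extended square 0; −1 → -1, wraps to 9, carry into subsquare.
Longitude subsquare p = 15; −1 → 14 = o.
Latitude extended square 9; −1 → 8.

GB60og98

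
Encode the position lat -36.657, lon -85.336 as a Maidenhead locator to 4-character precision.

EF73

Add 180° to longitude and 90° to latitude: 94.66, 53.34.
Field: 94.66/20 → 4 → E, 53.34/10 → 5 → F; chars EF.
Square: 14.66/2 → 7, 3.34/1 → 3; chars 73.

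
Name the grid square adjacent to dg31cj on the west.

DG31bj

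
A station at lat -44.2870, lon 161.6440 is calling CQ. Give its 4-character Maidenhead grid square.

RE05

Add 180° to longitude and 90° to latitude: 341.64, 45.71.
Field (20°×10°, letters A–R): 341.64/20 → 17 → R, 45.71/10 → 4 → E; chars RE.
Square (2°×1°, digits 0–9): 1.64/2 → 0, 5.71/1 → 5; chars 05.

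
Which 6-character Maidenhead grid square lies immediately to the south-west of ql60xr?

Longitude subsquare x = 23; −1 → 22 = w.
Latitude subsquare r = 17; −1 → 16 = q.

QL60wq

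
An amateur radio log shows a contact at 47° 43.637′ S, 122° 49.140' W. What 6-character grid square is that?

Add 180° to longitude and 90° to latitude: 57.1810, 42.2727.
Field: 57.1810/20 → 2 → C, 42.2727/10 → 4 → E; chars CE.
Square: 17.1810/2 → 8, 2.2727/1 → 2; chars 82.
Subsquare: 1.1810/0.0833333 → 14 → o, 0.2727/0.0416667 → 6 → g; chars og.

CE82og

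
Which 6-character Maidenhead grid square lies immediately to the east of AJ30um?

AJ30vm

Longitude subsquare u = 20; +1 → 21 = v.
The latitude characters are unchanged.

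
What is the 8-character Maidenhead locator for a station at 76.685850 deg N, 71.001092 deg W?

FQ46lq94

Add 180° to longitude and 90° to latitude: 108.99891, 166.68585.
Field: 108.99891/20 → 5 → F, 166.68585/10 → 16 → Q; chars FQ.
Square: 8.99891/2 → 4, 6.68585/1 → 6; chars 46.
Subsquare: 0.99891/0.0833333 → 11 → l, 0.68585/0.0416667 → 16 → q; chars lq.
Extended square: 0.08224/0.00833333 → 9, 0.01918/0.00416667 → 4; chars 94.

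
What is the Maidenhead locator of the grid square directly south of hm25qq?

Latitude subsquare q = 16; −1 → 15 = p.
The longitude characters are unchanged.

HM25qp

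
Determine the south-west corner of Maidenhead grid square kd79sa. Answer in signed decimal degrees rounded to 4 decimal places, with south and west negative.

-51.0000, 35.5000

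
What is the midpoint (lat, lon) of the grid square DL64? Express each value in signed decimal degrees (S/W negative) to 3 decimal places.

24.500, -107.000

Field D=3, L=11: +3·20° lon, +11·10° lat → SW at lon -120°, lat 20°.
Square 6, 4: +6·2° lon, +4·1° lat → SW at lon -108°, lat 24°.
Cell spans 2° lon × 1° lat. Centre is SW corner plus half of each.
latitude 24.500, longitude -107.000.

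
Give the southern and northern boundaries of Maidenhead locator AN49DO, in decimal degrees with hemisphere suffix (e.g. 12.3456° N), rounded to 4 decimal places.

Field A=0, N=13: +0·20° lon, +13·10° lat → SW at lon -180°, lat 40°.
Square 4, 9: +4·2° lon, +9·1° lat → SW at lon -172°, lat 49°.
Subsquare d=3, o=14: +3·0.0833333° lon, +14·0.0416667° lat → SW at lon -171.75°, lat 49.5833°.
Cell spans 0.0833333° lon × 0.0416667° lat.
south 49.5833° N, north 49.6250° N.

49.5833° N, 49.6250° N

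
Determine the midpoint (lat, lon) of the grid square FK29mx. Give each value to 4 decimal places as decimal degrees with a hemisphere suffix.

Field F=5, K=10: +5·20° lon, +10·10° lat → SW at lon -80°, lat 10°.
Square 2, 9: +2·2° lon, +9·1° lat → SW at lon -76°, lat 19°.
Subsquare m=12, x=23: +12·0.0833333° lon, +23·0.0416667° lat → SW at lon -75°, lat 19.9583°.
Cell spans 0.0833333° lon × 0.0416667° lat. Centre is SW corner plus half of each.
latitude 19.9792° N, longitude 74.9583° W.

19.9792° N, 74.9583° W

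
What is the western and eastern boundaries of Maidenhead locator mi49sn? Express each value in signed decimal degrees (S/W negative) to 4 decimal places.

69.5000, 69.5833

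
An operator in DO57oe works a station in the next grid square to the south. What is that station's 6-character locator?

DO57od

Latitude subsquare e = 4; −1 → 3 = d.
The longitude characters are unchanged.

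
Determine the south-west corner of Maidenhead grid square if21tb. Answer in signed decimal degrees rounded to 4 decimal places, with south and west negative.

Field I=8, F=5: +8·20° lon, +5·10° lat → SW at lon -20°, lat -40°.
Square 2, 1: +2·2° lon, +1·1° lat → SW at lon -16°, lat -39°.
Subsquare t=19, b=1: +19·0.0833333° lon, +1·0.0416667° lat → SW at lon -14.4167°, lat -38.9583°.
latitude -38.9583, longitude -14.4167.

-38.9583, -14.4167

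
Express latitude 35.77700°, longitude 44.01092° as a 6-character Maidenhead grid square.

Offset from 180°W / 90°S: lon 224.0109°, lat 125.7770°.
Field: 224.0109/20 → 11 → L, 125.7770/10 → 12 → M; chars LM.
Square: 4.0109/2 → 2, 5.7770/1 → 5; chars 25.
Subsquare: 0.0109/0.0833333 → 0 → a, 0.7770/0.0416667 → 18 → s; chars as.

LM25as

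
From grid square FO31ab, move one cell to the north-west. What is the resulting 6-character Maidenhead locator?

FO21xc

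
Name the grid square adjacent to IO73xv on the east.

Longitude subsquare x = 23; +1 → 24, wraps to 0 = a, carry into square.
Longitude square 7; +1 → 8.
The latitude characters are unchanged.

IO83av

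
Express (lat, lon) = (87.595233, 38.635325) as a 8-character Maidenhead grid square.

Add 180° to longitude and 90° to latitude: 218.63532, 177.59523.
Field: lon ⌊218.63532/20⌋ = 10 → K; lat ⌊177.59523/10⌋ = 17 → R.
Square: lon ⌊18.63532/2⌋ = 9; lat ⌊7.59523/1⌋ = 7.
Subsquare: lon ⌊0.63532/0.0833333⌋ = 7 → h; lat ⌊0.59523/0.0416667⌋ = 14 → o.
Extended square: lon ⌊0.05199/0.00833333⌋ = 6; lat ⌊0.01190/0.00416667⌋ = 2.

KR97ho62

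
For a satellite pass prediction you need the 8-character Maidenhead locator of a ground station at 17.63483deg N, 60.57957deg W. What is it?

FK97rp02

Shift to the Maidenhead origin (180°W, 90°S): lon 119.42043, lat 107.63483.
Field (20°×10°, letters A–R): 119.42043/20 → 5 → F, 107.63483/10 → 10 → K; chars FK.
Square (2°×1°, digits 0–9): 19.42043/2 → 9, 7.63483/1 → 7; chars 97.
Subsquare (5′×2.5′, letters a–x): 1.42043/0.0833333 → 17 → r, 0.63483/0.0416667 → 15 → p; chars rp.
Extended square (30″×15″, digits 0–9): 0.00376/0.00833333 → 0, 0.00983/0.00416667 → 2; chars 02.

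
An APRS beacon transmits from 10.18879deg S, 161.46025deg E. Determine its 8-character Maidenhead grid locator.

RH09rt54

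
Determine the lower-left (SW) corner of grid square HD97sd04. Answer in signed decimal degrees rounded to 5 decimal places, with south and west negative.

-52.85833, -20.50000

Field H=7, D=3: +7·20° lon, +3·10° lat → SW at lon -40°, lat -60°.
Square 9, 7: +9·2° lon, +7·1° lat → SW at lon -22°, lat -53°.
Subsquare s=18, d=3: +18·0.0833333° lon, +3·0.0416667° lat → SW at lon -20.5°, lat -52.875°.
Extended square 0, 4: +0·0.00833333° lon, +4·0.00416667° lat → SW at lon -20.5°, lat -52.8583°.
latitude -52.85833, longitude -20.50000.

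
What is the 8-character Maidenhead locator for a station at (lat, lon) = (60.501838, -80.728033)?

EP90pm20

Add 180° to longitude and 90° to latitude: 99.27197, 150.50184.
Field: lon ⌊99.27197/20⌋ = 4 → E; lat ⌊150.50184/10⌋ = 15 → P.
Square: lon ⌊19.27197/2⌋ = 9; lat ⌊0.50184/1⌋ = 0.
Subsquare: lon ⌊1.27197/0.0833333⌋ = 15 → p; lat ⌊0.50184/0.0416667⌋ = 12 → m.
Extended square: lon ⌊0.02197/0.00833333⌋ = 2; lat ⌊0.00184/0.00416667⌋ = 0.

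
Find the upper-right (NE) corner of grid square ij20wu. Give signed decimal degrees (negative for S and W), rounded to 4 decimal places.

Field I=8, J=9: +8·20° lon, +9·10° lat → SW at lon -20°, lat 0°.
Square 2, 0: +2·2° lon, +0·1° lat → SW at lon -16°, lat 0°.
Subsquare w=22, u=20: +22·0.0833333° lon, +20·0.0416667° lat → SW at lon -14.1667°, lat 0.833333°.
Cell spans 0.0833333° lon × 0.0416667° lat. NE corner is SW corner plus one full cell.
latitude 0.8750, longitude -14.0833.

0.8750, -14.0833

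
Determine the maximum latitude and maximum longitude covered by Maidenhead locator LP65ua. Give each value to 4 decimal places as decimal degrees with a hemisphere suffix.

Field L=11, P=15: +11·20° lon, +15·10° lat → SW at lon 40°, lat 60°.
Square 6, 5: +6·2° lon, +5·1° lat → SW at lon 52°, lat 65°.
Subsquare u=20, a=0: +20·0.0833333° lon, +0·0.0416667° lat → SW at lon 53.6667°, lat 65°.
Cell spans 0.0833333° lon × 0.0416667° lat. NE corner is SW corner plus one full cell.
latitude 65.0417° N, longitude 53.7500° E.

65.0417° N, 53.7500° E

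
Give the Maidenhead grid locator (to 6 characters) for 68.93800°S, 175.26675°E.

RC71pb

Offset from 180°W / 90°S: lon 355.2668°, lat 21.0620°.
Field: 355.2668/20 → 17 → R, 21.0620/10 → 2 → C; chars RC.
Square: 15.2668/2 → 7, 1.0620/1 → 1; chars 71.
Subsquare: 1.2668/0.0833333 → 15 → p, 0.0620/0.0416667 → 1 → b; chars pb.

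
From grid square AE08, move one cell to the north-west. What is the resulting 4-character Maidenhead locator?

RE99

Longitude square 0; −1 → -1, wraps to 9, carry into field.
Longitude field A = 0; −1 → -1, wraps to 17 = R, wrapping around the antimeridian.
Latitude square 8; +1 → 9.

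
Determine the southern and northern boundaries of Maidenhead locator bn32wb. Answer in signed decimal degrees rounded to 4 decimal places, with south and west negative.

Field B=1, N=13: +1·20° lon, +13·10° lat → SW at lon -160°, lat 40°.
Square 3, 2: +3·2° lon, +2·1° lat → SW at lon -154°, lat 42°.
Subsquare w=22, b=1: +22·0.0833333° lon, +1·0.0416667° lat → SW at lon -152.167°, lat 42.0417°.
Cell spans 0.0833333° lon × 0.0416667° lat.
south 42.0417, north 42.0833.

42.0417, 42.0833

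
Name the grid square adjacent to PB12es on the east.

PB12fs

Longitude subsquare e = 4; +1 → 5 = f.
The latitude characters are unchanged.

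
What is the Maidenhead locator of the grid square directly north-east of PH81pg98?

Longitude extended square 9; +1 → 10, wraps to 0, carry into subsquare.
Longitude subsquare p = 15; +1 → 16 = q.
Latitude extended square 8; +1 → 9.

PH81qg09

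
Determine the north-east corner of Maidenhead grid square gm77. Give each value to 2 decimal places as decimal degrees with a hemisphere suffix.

Field G=6, M=12: +6·20° lon, +12·10° lat → SW at lon -60°, lat 30°.
Square 7, 7: +7·2° lon, +7·1° lat → SW at lon -46°, lat 37°.
Cell spans 2° lon × 1° lat. NE corner is SW corner plus one full cell.
latitude 38.00° N, longitude 44.00° W.

38.00° N, 44.00° W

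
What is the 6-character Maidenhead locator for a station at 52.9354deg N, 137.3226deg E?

PO82pw

Shift to the Maidenhead origin (180°W, 90°S): lon 317.3226, lat 142.9354.
Field: 317.3226/20 → 15 → P, 142.9354/10 → 14 → O; chars PO.
Square: 17.3226/2 → 8, 2.9354/1 → 2; chars 82.
Subsquare: 1.3226/0.0833333 → 15 → p, 0.9354/0.0416667 → 22 → w; chars pw.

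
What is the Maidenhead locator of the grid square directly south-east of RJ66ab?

Longitude subsquare a = 0; +1 → 1 = b.
Latitude subsquare b = 1; −1 → 0 = a.

RJ66ba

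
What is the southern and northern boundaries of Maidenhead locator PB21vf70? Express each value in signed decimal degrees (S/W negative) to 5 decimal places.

-78.79167, -78.78750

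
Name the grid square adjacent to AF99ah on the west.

Longitude subsquare a = 0; −1 → -1, wraps to 23 = x, carry into square.
Longitude square 9; −1 → 8.
The latitude characters are unchanged.

AF89xh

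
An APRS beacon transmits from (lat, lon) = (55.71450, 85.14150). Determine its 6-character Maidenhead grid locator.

NO25nr

Offset from 180°W / 90°S: lon 265.1415°, lat 145.7145°.
Field: 265.1415/20 → 13 → N, 145.7145/10 → 14 → O; chars NO.
Square: 5.1415/2 → 2, 5.7145/1 → 5; chars 25.
Subsquare: 1.1415/0.0833333 → 13 → n, 0.7145/0.0416667 → 17 → r; chars nr.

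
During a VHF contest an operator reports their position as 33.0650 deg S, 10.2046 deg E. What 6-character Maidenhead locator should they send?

Offset from 180°W / 90°S: lon 190.2046°, lat 56.9350°.
Field (20°×10°, letters A–R): 190.2046/20 → 9 → J, 56.9350/10 → 5 → F; chars JF.
Square (2°×1°, digits 0–9): 10.2046/2 → 5, 6.9350/1 → 6; chars 56.
Subsquare (5′×2.5′, letters a–x): 0.2046/0.0833333 → 2 → c, 0.9350/0.0416667 → 22 → w; chars cw.

JF56cw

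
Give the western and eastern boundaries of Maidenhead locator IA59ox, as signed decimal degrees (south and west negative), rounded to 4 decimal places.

-8.8333, -8.7500

Field I=8, A=0: +8·20° lon, +0·10° lat → SW at lon -20°, lat -90°.
Square 5, 9: +5·2° lon, +9·1° lat → SW at lon -10°, lat -81°.
Subsquare o=14, x=23: +14·0.0833333° lon, +23·0.0416667° lat → SW at lon -8.83333°, lat -80.0417°.
Cell spans 0.0833333° lon × 0.0416667° lat.
west -8.8333, east -8.7500.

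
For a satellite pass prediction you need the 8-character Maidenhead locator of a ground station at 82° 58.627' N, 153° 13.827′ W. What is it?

BR32jx24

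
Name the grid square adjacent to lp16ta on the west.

LP16sa

Longitude subsquare t = 19; −1 → 18 = s.
The latitude characters are unchanged.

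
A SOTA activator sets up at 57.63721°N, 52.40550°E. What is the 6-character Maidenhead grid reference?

LO67ep

Add 180° to longitude and 90° to latitude: 232.4055, 147.6372.
Field: lon ⌊232.4055/20⌋ = 11 → L; lat ⌊147.6372/10⌋ = 14 → O.
Square: lon ⌊12.4055/2⌋ = 6; lat ⌊7.6372/1⌋ = 7.
Subsquare: lon ⌊0.4055/0.0833333⌋ = 4 → e; lat ⌊0.6372/0.0416667⌋ = 15 → p.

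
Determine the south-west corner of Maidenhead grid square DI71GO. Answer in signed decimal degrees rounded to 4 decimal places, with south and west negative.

-8.4167, -105.5000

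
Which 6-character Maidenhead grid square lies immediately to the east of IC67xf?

Longitude subsquare x = 23; +1 → 24, wraps to 0 = a, carry into square.
Longitude square 6; +1 → 7.
The latitude characters are unchanged.

IC77af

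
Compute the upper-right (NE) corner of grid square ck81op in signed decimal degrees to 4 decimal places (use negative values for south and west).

Field C=2, K=10: +2·20° lon, +10·10° lat → SW at lon -140°, lat 10°.
Square 8, 1: +8·2° lon, +1·1° lat → SW at lon -124°, lat 11°.
Subsquare o=14, p=15: +14·0.0833333° lon, +15·0.0416667° lat → SW at lon -122.833°, lat 11.625°.
Cell spans 0.0833333° lon × 0.0416667° lat. NE corner is SW corner plus one full cell.
latitude 11.6667, longitude -122.7500.

11.6667, -122.7500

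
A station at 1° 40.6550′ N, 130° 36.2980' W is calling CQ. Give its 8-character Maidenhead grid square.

CJ41qq72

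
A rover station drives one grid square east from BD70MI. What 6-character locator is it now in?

BD70ni

Longitude subsquare m = 12; +1 → 13 = n.
The latitude characters are unchanged.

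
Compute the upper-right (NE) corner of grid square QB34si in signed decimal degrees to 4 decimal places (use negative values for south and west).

Field Q=16, B=1: +16·20° lon, +1·10° lat → SW at lon 140°, lat -80°.
Square 3, 4: +3·2° lon, +4·1° lat → SW at lon 146°, lat -76°.
Subsquare s=18, i=8: +18·0.0833333° lon, +8·0.0416667° lat → SW at lon 147.5°, lat -75.6667°.
Cell spans 0.0833333° lon × 0.0416667° lat. NE corner is SW corner plus one full cell.
latitude -75.6250, longitude 147.5833.

-75.6250, 147.5833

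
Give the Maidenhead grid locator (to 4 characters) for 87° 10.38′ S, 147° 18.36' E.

QA32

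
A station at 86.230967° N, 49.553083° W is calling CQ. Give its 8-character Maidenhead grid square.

GR56ff35

Offset from 180°W / 90°S: lon 130.44692°, lat 176.23097°.
Field: 130.44692/20 → 6 → G, 176.23097/10 → 17 → R; chars GR.
Square: 10.44692/2 → 5, 6.23097/1 → 6; chars 56.
Subsquare: 0.44692/0.0833333 → 5 → f, 0.23097/0.0416667 → 5 → f; chars ff.
Extended square: 0.03025/0.00833333 → 3, 0.02263/0.00416667 → 5; chars 35.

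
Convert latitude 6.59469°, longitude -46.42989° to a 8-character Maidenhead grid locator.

GJ66so82

Add 180° to longitude and 90° to latitude: 133.57011, 96.59469.
Field: 133.57011/20 → 6 → G, 96.59469/10 → 9 → J; chars GJ.
Square: 13.57011/2 → 6, 6.59469/1 → 6; chars 66.
Subsquare: 1.57011/0.0833333 → 18 → s, 0.59469/0.0416667 → 14 → o; chars so.
Extended square: 0.07011/0.00833333 → 8, 0.01136/0.00416667 → 2; chars 82.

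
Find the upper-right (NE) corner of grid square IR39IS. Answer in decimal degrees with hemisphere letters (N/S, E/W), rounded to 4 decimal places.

89.7917° N, 13.2500° W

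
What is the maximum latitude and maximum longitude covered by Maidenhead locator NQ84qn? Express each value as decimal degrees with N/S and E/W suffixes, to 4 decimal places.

74.5833° N, 97.4167° E

Field N=13, Q=16: +13·20° lon, +16·10° lat → SW at lon 80°, lat 70°.
Square 8, 4: +8·2° lon, +4·1° lat → SW at lon 96°, lat 74°.
Subsquare q=16, n=13: +16·0.0833333° lon, +13·0.0416667° lat → SW at lon 97.3333°, lat 74.5417°.
Cell spans 0.0833333° lon × 0.0416667° lat. NE corner is SW corner plus one full cell.
latitude 74.5833° N, longitude 97.4167° E.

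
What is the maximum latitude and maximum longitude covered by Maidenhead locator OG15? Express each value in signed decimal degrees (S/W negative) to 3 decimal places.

-24.000, 104.000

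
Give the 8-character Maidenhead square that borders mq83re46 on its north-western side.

MQ83re37

Longitude extended square 4; −1 → 3.
Latitude extended square 6; +1 → 7.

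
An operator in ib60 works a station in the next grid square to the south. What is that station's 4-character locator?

IA69

Latitude square 0; −1 → -1, wraps to 9, carry into field.
Latitude field B = 1; −1 → 0 = A.
The longitude characters are unchanged.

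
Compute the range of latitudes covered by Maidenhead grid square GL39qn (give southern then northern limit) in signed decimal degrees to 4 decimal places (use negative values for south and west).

Field G=6, L=11: +6·20° lon, +11·10° lat → SW at lon -60°, lat 20°.
Square 3, 9: +3·2° lon, +9·1° lat → SW at lon -54°, lat 29°.
Subsquare q=16, n=13: +16·0.0833333° lon, +13·0.0416667° lat → SW at lon -52.6667°, lat 29.5417°.
Cell spans 0.0833333° lon × 0.0416667° lat.
south 29.5417, north 29.5833.

29.5417, 29.5833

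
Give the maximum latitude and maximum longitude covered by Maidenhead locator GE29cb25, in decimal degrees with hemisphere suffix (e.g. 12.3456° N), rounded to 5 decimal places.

Field G=6, E=4: +6·20° lon, +4·10° lat → SW at lon -60°, lat -50°.
Square 2, 9: +2·2° lon, +9·1° lat → SW at lon -56°, lat -41°.
Subsquare c=2, b=1: +2·0.0833333° lon, +1·0.0416667° lat → SW at lon -55.8333°, lat -40.9583°.
Extended square 2, 5: +2·0.00833333° lon, +5·0.00416667° lat → SW at lon -55.8167°, lat -40.9375°.
Cell spans 0.00833333° lon × 0.00416667° lat. NE corner is SW corner plus one full cell.
latitude 40.93333° S, longitude 55.80833° W.

40.93333° S, 55.80833° W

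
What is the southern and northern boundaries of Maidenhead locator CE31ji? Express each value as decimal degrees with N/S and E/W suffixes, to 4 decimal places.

48.6667° S, 48.6250° S

Field C=2, E=4: +2·20° lon, +4·10° lat → SW at lon -140°, lat -50°.
Square 3, 1: +3·2° lon, +1·1° lat → SW at lon -134°, lat -49°.
Subsquare j=9, i=8: +9·0.0833333° lon, +8·0.0416667° lat → SW at lon -133.25°, lat -48.6667°.
Cell spans 0.0833333° lon × 0.0416667° lat.
south 48.6667° S, north 48.6250° S.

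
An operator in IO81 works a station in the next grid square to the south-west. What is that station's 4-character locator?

IO70

Longitude square 8; −1 → 7.
Latitude square 1; −1 → 0.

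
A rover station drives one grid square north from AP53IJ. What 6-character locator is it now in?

Latitude subsquare j = 9; +1 → 10 = k.
The longitude characters are unchanged.

AP53ik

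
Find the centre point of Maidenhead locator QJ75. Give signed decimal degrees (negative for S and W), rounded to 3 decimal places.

5.500, 155.000

Field Q=16, J=9: +16·20° lon, +9·10° lat → SW at lon 140°, lat 0°.
Square 7, 5: +7·2° lon, +5·1° lat → SW at lon 154°, lat 5°.
Cell spans 2° lon × 1° lat. Centre is SW corner plus half of each.
latitude 5.500, longitude 155.000.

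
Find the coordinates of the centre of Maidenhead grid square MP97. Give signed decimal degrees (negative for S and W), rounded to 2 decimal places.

67.50, 79.00

Field M=12, P=15: +12·20° lon, +15·10° lat → SW at lon 60°, lat 60°.
Square 9, 7: +9·2° lon, +7·1° lat → SW at lon 78°, lat 67°.
Cell spans 2° lon × 1° lat. Centre is SW corner plus half of each.
latitude 67.50, longitude 79.00.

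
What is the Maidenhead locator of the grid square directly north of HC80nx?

Latitude subsquare x = 23; +1 → 24, wraps to 0 = a, carry into square.
Latitude square 0; +1 → 1.
The longitude characters are unchanged.

HC81na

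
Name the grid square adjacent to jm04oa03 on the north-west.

JM04na94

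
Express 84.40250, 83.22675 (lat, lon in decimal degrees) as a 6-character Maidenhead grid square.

Offset from 180°W / 90°S: lon 263.2267°, lat 174.4025°.
Field: 263.2267/20 → 13 → N, 174.4025/10 → 17 → R; chars NR.
Square: 3.2267/2 → 1, 4.4025/1 → 4; chars 14.
Subsquare: 1.2267/0.0833333 → 14 → o, 0.4025/0.0416667 → 9 → j; chars oj.

NR14oj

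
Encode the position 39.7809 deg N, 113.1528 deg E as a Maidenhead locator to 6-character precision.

OM69ns

Add 180° to longitude and 90° to latitude: 293.1528, 129.7809.
Field: lon ⌊293.1528/20⌋ = 14 → O; lat ⌊129.7809/10⌋ = 12 → M.
Square: lon ⌊13.1528/2⌋ = 6; lat ⌊9.7809/1⌋ = 9.
Subsquare: lon ⌊1.1528/0.0833333⌋ = 13 → n; lat ⌊0.7809/0.0416667⌋ = 18 → s.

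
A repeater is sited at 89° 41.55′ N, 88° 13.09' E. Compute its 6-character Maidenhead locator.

Add 180° to longitude and 90° to latitude: 268.2182, 179.6925.
Field (20°×10°, letters A–R): 268.2182/20 → 13 → N, 179.6925/10 → 17 → R; chars NR.
Square (2°×1°, digits 0–9): 8.2182/2 → 4, 9.6925/1 → 9; chars 49.
Subsquare (5′×2.5′, letters a–x): 0.2182/0.0833333 → 2 → c, 0.6925/0.0416667 → 16 → q; chars cq.

NR49cq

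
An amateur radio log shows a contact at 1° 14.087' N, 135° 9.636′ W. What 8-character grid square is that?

CJ21kf06

Offset from 180°W / 90°S: lon 44.83940°, lat 91.23478°.
Field: lon ⌊44.83940/20⌋ = 2 → C; lat ⌊91.23478/10⌋ = 9 → J.
Square: lon ⌊4.83940/2⌋ = 2; lat ⌊1.23478/1⌋ = 1.
Subsquare: lon ⌊0.83940/0.0833333⌋ = 10 → k; lat ⌊0.23478/0.0416667⌋ = 5 → f.
Extended square: lon ⌊0.00607/0.00833333⌋ = 0; lat ⌊0.02645/0.00416667⌋ = 6.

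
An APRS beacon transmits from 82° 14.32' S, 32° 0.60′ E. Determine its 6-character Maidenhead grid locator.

Offset from 180°W / 90°S: lon 212.0100°, lat 7.7613°.
Field (20°×10°, letters A–R): lon ⌊212.0100/20⌋ = 10 → K; lat ⌊7.7613/10⌋ = 0 → A.
Square (2°×1°, digits 0–9): lon ⌊12.0100/2⌋ = 6; lat ⌊7.7613/1⌋ = 7.
Subsquare (5′×2.5′, letters a–x): lon ⌊0.0100/0.0833333⌋ = 0 → a; lat ⌊0.7613/0.0416667⌋ = 18 → s.

KA67as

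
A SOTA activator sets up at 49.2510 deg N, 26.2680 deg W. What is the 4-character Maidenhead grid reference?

Offset from 180°W / 90°S: lon 153.73°, lat 139.25°.
Field (20°×10°, letters A–R): lon ⌊153.73/20⌋ = 7 → H; lat ⌊139.25/10⌋ = 13 → N.
Square (2°×1°, digits 0–9): lon ⌊13.73/2⌋ = 6; lat ⌊9.25/1⌋ = 9.

HN69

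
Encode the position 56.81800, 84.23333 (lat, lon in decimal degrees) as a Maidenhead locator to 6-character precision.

Add 180° to longitude and 90° to latitude: 264.2333, 146.8180.
Field: lon ⌊264.2333/20⌋ = 13 → N; lat ⌊146.8180/10⌋ = 14 → O.
Square: lon ⌊4.2333/2⌋ = 2; lat ⌊6.8180/1⌋ = 6.
Subsquare: lon ⌊0.2333/0.0833333⌋ = 2 → c; lat ⌊0.8180/0.0416667⌋ = 19 → t.

NO26ct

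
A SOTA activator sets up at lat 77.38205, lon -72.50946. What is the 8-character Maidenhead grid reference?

FQ37rj81

Shift to the Maidenhead origin (180°W, 90°S): lon 107.49054, lat 167.38205.
Field: lon ⌊107.49054/20⌋ = 5 → F; lat ⌊167.38205/10⌋ = 16 → Q.
Square: lon ⌊7.49054/2⌋ = 3; lat ⌊7.38205/1⌋ = 7.
Subsquare: lon ⌊1.49054/0.0833333⌋ = 17 → r; lat ⌊0.38205/0.0416667⌋ = 9 → j.
Extended square: lon ⌊0.07387/0.00833333⌋ = 8; lat ⌊0.00705/0.00416667⌋ = 1.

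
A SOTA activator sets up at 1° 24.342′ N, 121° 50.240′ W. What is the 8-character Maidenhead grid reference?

CJ91bj97

Offset from 180°W / 90°S: lon 58.16267°, lat 91.40570°.
Field (20°×10°, letters A–R): lon ⌊58.16267/20⌋ = 2 → C; lat ⌊91.40570/10⌋ = 9 → J.
Square (2°×1°, digits 0–9): lon ⌊18.16267/2⌋ = 9; lat ⌊1.40570/1⌋ = 1.
Subsquare (5′×2.5′, letters a–x): lon ⌊0.16267/0.0833333⌋ = 1 → b; lat ⌊0.40570/0.0416667⌋ = 9 → j.
Extended square (30″×15″, digits 0–9): lon ⌊0.07933/0.00833333⌋ = 9; lat ⌊0.03070/0.00416667⌋ = 7.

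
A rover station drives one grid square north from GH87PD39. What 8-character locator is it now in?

Latitude extended square 9; +1 → 10, wraps to 0, carry into subsquare.
Latitude subsquare d = 3; +1 → 4 = e.
The longitude characters are unchanged.

GH87pe30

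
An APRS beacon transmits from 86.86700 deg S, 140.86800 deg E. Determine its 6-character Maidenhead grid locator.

QA03kd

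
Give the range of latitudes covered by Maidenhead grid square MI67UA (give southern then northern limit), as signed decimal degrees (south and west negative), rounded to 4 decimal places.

-3.0000, -2.9583

Field M=12, I=8: +12·20° lon, +8·10° lat → SW at lon 60°, lat -10°.
Square 6, 7: +6·2° lon, +7·1° lat → SW at lon 72°, lat -3°.
Subsquare u=20, a=0: +20·0.0833333° lon, +0·0.0416667° lat → SW at lon 73.6667°, lat -3°.
Cell spans 0.0833333° lon × 0.0416667° lat.
south -3.0000, north -2.9583.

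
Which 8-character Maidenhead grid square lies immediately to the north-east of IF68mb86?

Longitude extended square 8; +1 → 9.
Latitude extended square 6; +1 → 7.

IF68mb97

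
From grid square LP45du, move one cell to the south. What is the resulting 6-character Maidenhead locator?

LP45dt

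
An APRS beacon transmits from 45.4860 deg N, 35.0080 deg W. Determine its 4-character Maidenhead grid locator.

HN25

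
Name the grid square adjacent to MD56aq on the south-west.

MD46xp

Longitude subsquare a = 0; −1 → -1, wraps to 23 = x, carry into square.
Longitude square 5; −1 → 4.
Latitude subsquare q = 16; −1 → 15 = p.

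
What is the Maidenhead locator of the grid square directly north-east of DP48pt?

DP48qu

Longitude subsquare p = 15; +1 → 16 = q.
Latitude subsquare t = 19; +1 → 20 = u.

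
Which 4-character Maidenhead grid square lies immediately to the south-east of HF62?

Longitude square 6; +1 → 7.
Latitude square 2; −1 → 1.

HF71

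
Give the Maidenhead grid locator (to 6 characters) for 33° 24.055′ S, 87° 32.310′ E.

NF36so

Add 180° to longitude and 90° to latitude: 267.5385, 56.5991.
Field: 267.5385/20 → 13 → N, 56.5991/10 → 5 → F; chars NF.
Square: 7.5385/2 → 3, 6.5991/1 → 6; chars 36.
Subsquare: 1.5385/0.0833333 → 18 → s, 0.5991/0.0416667 → 14 → o; chars so.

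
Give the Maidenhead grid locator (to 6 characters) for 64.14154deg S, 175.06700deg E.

Shift to the Maidenhead origin (180°W, 90°S): lon 355.0670, lat 25.8585.
Field (20°×10°, letters A–R): lon ⌊355.0670/20⌋ = 17 → R; lat ⌊25.8585/10⌋ = 2 → C.
Square (2°×1°, digits 0–9): lon ⌊15.0670/2⌋ = 7; lat ⌊5.8585/1⌋ = 5.
Subsquare (5′×2.5′, letters a–x): lon ⌊1.0670/0.0833333⌋ = 12 → m; lat ⌊0.8585/0.0416667⌋ = 20 → u.

RC75mu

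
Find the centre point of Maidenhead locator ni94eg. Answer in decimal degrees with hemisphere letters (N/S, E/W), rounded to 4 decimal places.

5.7292° S, 98.3750° E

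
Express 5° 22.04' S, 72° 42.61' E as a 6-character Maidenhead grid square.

MI64ip

Shift to the Maidenhead origin (180°W, 90°S): lon 252.7102, lat 84.6327.
Field: 252.7102/20 → 12 → M, 84.6327/10 → 8 → I; chars MI.
Square: 12.7102/2 → 6, 4.6327/1 → 4; chars 64.
Subsquare: 0.7102/0.0833333 → 8 → i, 0.6327/0.0416667 → 15 → p; chars ip.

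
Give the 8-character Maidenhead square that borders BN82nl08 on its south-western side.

BN82ml97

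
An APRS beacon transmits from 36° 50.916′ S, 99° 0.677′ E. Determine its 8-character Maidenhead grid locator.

Offset from 180°W / 90°S: lon 279.01128°, lat 53.15140°.
Field: lon ⌊279.01128/20⌋ = 13 → N; lat ⌊53.15140/10⌋ = 5 → F.
Square: lon ⌊19.01128/2⌋ = 9; lat ⌊3.15140/1⌋ = 3.
Subsquare: lon ⌊1.01128/0.0833333⌋ = 12 → m; lat ⌊0.15140/0.0416667⌋ = 3 → d.
Extended square: lon ⌊0.01128/0.00833333⌋ = 1; lat ⌊0.02640/0.00416667⌋ = 6.

NF93md16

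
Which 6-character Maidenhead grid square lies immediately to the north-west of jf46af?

Longitude subsquare a = 0; −1 → -1, wraps to 23 = x, carry into square.
Longitude square 4; −1 → 3.
Latitude subsquare f = 5; +1 → 6 = g.

JF36xg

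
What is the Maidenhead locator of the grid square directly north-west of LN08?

KN99

Longitude square 0; −1 → -1, wraps to 9, carry into field.
Longitude field L = 11; −1 → 10 = K.
Latitude square 8; +1 → 9.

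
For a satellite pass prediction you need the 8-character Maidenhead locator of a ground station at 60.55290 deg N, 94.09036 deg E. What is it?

NP70bn02

Add 180° to longitude and 90° to latitude: 274.09036, 150.55290.
Field: 274.09036/20 → 13 → N, 150.55290/10 → 15 → P; chars NP.
Square: 14.09036/2 → 7, 0.55290/1 → 0; chars 70.
Subsquare: 0.09036/0.0833333 → 1 → b, 0.55290/0.0416667 → 13 → n; chars bn.
Extended square: 0.00703/0.00833333 → 0, 0.01123/0.00416667 → 2; chars 02.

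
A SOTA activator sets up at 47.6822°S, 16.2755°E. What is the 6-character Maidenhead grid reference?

Add 180° to longitude and 90° to latitude: 196.2755, 42.3178.
Field (20°×10°, letters A–R): lon ⌊196.2755/20⌋ = 9 → J; lat ⌊42.3178/10⌋ = 4 → E.
Square (2°×1°, digits 0–9): lon ⌊16.2755/2⌋ = 8; lat ⌊2.3178/1⌋ = 2.
Subsquare (5′×2.5′, letters a–x): lon ⌊0.2755/0.0833333⌋ = 3 → d; lat ⌊0.3178/0.0416667⌋ = 7 → h.

JE82dh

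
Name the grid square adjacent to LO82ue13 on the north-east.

LO82ue24

Longitude extended square 1; +1 → 2.
Latitude extended square 3; +1 → 4.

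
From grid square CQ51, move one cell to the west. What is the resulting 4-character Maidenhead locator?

Longitude square 5; −1 → 4.
The latitude characters are unchanged.

CQ41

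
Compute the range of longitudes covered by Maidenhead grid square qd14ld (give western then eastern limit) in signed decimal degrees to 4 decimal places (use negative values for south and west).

142.9167, 143.0000

Field Q=16, D=3: +16·20° lon, +3·10° lat → SW at lon 140°, lat -60°.
Square 1, 4: +1·2° lon, +4·1° lat → SW at lon 142°, lat -56°.
Subsquare l=11, d=3: +11·0.0833333° lon, +3·0.0416667° lat → SW at lon 142.917°, lat -55.875°.
Cell spans 0.0833333° lon × 0.0416667° lat.
west 142.9167, east 143.0000.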